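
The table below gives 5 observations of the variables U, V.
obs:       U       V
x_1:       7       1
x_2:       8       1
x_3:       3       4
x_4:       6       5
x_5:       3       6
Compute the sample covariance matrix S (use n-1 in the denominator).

Step 1 — column means:
  mean(U) = (7 + 8 + 3 + 6 + 3) / 5 = 27/5 = 5.4
  mean(V) = (1 + 1 + 4 + 5 + 6) / 5 = 17/5 = 3.4

Step 2 — sample covariance S[i,j] = (1/(n-1)) · Σ_k (x_{k,i} - mean_i) · (x_{k,j} - mean_j), with n-1 = 4.
  S[U,U] = ((1.6)·(1.6) + (2.6)·(2.6) + (-2.4)·(-2.4) + (0.6)·(0.6) + (-2.4)·(-2.4)) / 4 = 21.2/4 = 5.3
  S[U,V] = ((1.6)·(-2.4) + (2.6)·(-2.4) + (-2.4)·(0.6) + (0.6)·(1.6) + (-2.4)·(2.6)) / 4 = -16.8/4 = -4.2
  S[V,V] = ((-2.4)·(-2.4) + (-2.4)·(-2.4) + (0.6)·(0.6) + (1.6)·(1.6) + (2.6)·(2.6)) / 4 = 21.2/4 = 5.3

S is symmetric (S[j,i] = S[i,j]). Assembling:

S = [[5.3, -4.2],
 [-4.2, 5.3]]


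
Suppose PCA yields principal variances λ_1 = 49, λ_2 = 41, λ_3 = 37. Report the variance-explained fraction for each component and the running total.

Step 1 — total variance = trace(Sigma) = Σ λ_i = 49 + 41 + 37 = 127.

Step 2 — fraction explained by component i = λ_i / Σ λ:
  PC1: 49/127 = 0.3858
  PC2: 41/127 = 0.3228
  PC3: 37/127 = 0.2913

Step 3 — cumulative fraction after k components = (λ_1 + ... + λ_k) / Σ λ:
  k = 1: 49/127 = 0.3858
  k = 2: (49 + 41)/127 = 90/127 = 0.7087
  k = 3: (49 + 41 + 37)/127 = 127/127 = 1

Summary (fraction, with percent):

explained: PC1 0.3858 (38.58%), PC2 0.3228 (32.28%), PC3 0.2913 (29.13%);  cumulative: 0.3858, 0.7087, 1


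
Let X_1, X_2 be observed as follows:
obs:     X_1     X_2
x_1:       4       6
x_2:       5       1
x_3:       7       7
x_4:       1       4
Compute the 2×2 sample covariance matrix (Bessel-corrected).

Step 1 — column means:
  mean(X_1) = (4 + 5 + 7 + 1) / 4 = 17/4 = 4.25
  mean(X_2) = (6 + 1 + 7 + 4) / 4 = 18/4 = 4.5

Step 2 — sample covariance S[i,j] = (1/(n-1)) · Σ_k (x_{k,i} - mean_i) · (x_{k,j} - mean_j), with n-1 = 3.
  S[X_1,X_1] = ((-0.25)·(-0.25) + (0.75)·(0.75) + (2.75)·(2.75) + (-3.25)·(-3.25)) / 3 = 18.75/3 = 6.25
  S[X_1,X_2] = ((-0.25)·(1.5) + (0.75)·(-3.5) + (2.75)·(2.5) + (-3.25)·(-0.5)) / 3 = 5.5/3 = 1.8333
  S[X_2,X_2] = ((1.5)·(1.5) + (-3.5)·(-3.5) + (2.5)·(2.5) + (-0.5)·(-0.5)) / 3 = 21/3 = 7

S is symmetric (S[j,i] = S[i,j]). Assembling:

S = [[6.25, 1.8333],
 [1.8333, 7]]


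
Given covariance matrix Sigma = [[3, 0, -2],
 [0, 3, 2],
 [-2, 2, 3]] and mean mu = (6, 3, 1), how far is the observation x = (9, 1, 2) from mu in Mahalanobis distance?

Step 1 — centre the observation: (x - mu) = (3, -2, 1).

Step 2 — invert Sigma (cofactor / det for 3×3, or solve directly):
  Sigma^{-1} = [[1.6667, -1.3333, 2],
 [-1.3333, 1.6667, -2],
 [2, -2, 3]].

Step 3 — form the quadratic (x - mu)^T · Sigma^{-1} · (x - mu):
  Sigma^{-1} · (x - mu) = (9.6667, -9.3333, 13).
  (x - mu)^T · [Sigma^{-1} · (x - mu)] = (3)·(9.6667) + (-2)·(-9.3333) + (1)·(13) = 60.6667.

Step 4 — take square root: d = √(60.6667) ≈ 7.7889.

d(x, mu) = √(60.6667) ≈ 7.7889


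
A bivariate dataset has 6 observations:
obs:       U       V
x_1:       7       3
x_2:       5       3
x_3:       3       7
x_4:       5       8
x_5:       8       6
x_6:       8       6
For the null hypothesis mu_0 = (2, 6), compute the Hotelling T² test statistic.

Step 1 — sample mean vector:
  mean(U) = (7 + 5 + 3 + 5 + 8 + 8) / 6 = 36/6 = 6
  mean(V) = (3 + 3 + 7 + 8 + 6 + 6) / 6 = 33/6 = 5.5
  x̄ = (6, 5.5),  deviation x̄ - mu_0 = (6, 5.5) - (2, 6) = (4, -0.5).

Step 2 — sample covariance matrix, S[i,j] = (1/(n-1)) · Σ_k (x_{k,i} - mean_i) · (x_{k,j} - mean_j), divisor n-1 = 5:
  S[U,U] = ((1)·(1) + (-1)·(-1) + (-3)·(-3) + (-1)·(-1) + (2)·(2) + (2)·(2)) / 5 = 20/5 = 4
  S[U,V] = ((1)·(-2.5) + (-1)·(-2.5) + (-3)·(1.5) + (-1)·(2.5) + (2)·(0.5) + (2)·(0.5)) / 5 = -5/5 = -1
  S[V,V] = ((-2.5)·(-2.5) + (-2.5)·(-2.5) + (1.5)·(1.5) + (2.5)·(2.5) + (0.5)·(0.5) + (0.5)·(0.5)) / 5 = 21.5/5 = 4.3
  S = [[4, -1],
 [-1, 4.3]].

Step 3 — invert S. det(S) = 4·4.3 - (-1)² = 16.2.
  S^{-1} = (1/det) · [[d, -b], [-b, a]] = [[0.2654, 0.0617],
 [0.0617, 0.2469]].

Step 4 — quadratic form (x̄ - mu_0)^T · S^{-1} · (x̄ - mu_0):
  S^{-1} · (x̄ - mu_0) = (1.0309, 0.1235),
  (x̄ - mu_0)^T · [...] = (4)·(1.0309) + (-0.5)·(0.1235) = 4.0617.

Step 5 — scale by n: T² = 6 · 4.0617 = 24.3704.

T² ≈ 24.3704


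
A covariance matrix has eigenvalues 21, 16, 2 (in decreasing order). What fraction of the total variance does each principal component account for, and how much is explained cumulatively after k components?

Step 1 — total variance = trace(Sigma) = Σ λ_i = 21 + 16 + 2 = 39.

Step 2 — fraction explained by component i = λ_i / Σ λ:
  PC1: 21/39 = 0.5385
  PC2: 16/39 = 0.4103
  PC3: 2/39 = 0.0513

Step 3 — cumulative fraction after k components = (λ_1 + ... + λ_k) / Σ λ:
  k = 1: 21/39 = 0.5385
  k = 2: (21 + 16)/39 = 37/39 = 0.9487
  k = 3: (21 + 16 + 2)/39 = 39/39 = 1

Summary (fraction, with percent):

explained: PC1 0.5385 (53.85%), PC2 0.4103 (41.03%), PC3 0.0513 (5.13%);  cumulative: 0.5385, 0.9487, 1


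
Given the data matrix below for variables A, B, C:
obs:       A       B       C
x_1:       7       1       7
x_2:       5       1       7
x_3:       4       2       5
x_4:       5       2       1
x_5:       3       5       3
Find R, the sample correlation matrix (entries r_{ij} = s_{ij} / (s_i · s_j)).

Step 1 — column means:
  mean(A) = (7 + 5 + 4 + 5 + 3) / 5 = 24/5 = 4.8
  mean(B) = (1 + 1 + 2 + 2 + 5) / 5 = 11/5 = 2.2
  mean(C) = (7 + 7 + 5 + 1 + 3) / 5 = 23/5 = 4.6

Step 2 — sample variances and covariances s[i,j] = (1/(n-1)) · Σ_k (x_{k,i} - mean_i) · (x_{k,j} - mean_j), with n-1 = 4:
  s[A,A] = ((2.2)·(2.2) + (0.2)·(0.2) + (-0.8)·(-0.8) + (0.2)·(0.2) + (-1.8)·(-1.8)) / 4 = 8.8/4 = 2.2
  s[A,B] = ((2.2)·(-1.2) + (0.2)·(-1.2) + (-0.8)·(-0.2) + (0.2)·(-0.2) + (-1.8)·(2.8)) / 4 = -7.8/4 = -1.95
  s[A,C] = ((2.2)·(2.4) + (0.2)·(2.4) + (-0.8)·(0.4) + (0.2)·(-3.6) + (-1.8)·(-1.6)) / 4 = 7.6/4 = 1.9
  s[B,B] = ((-1.2)·(-1.2) + (-1.2)·(-1.2) + (-0.2)·(-0.2) + (-0.2)·(-0.2) + (2.8)·(2.8)) / 4 = 10.8/4 = 2.7
  s[B,C] = ((-1.2)·(2.4) + (-1.2)·(2.4) + (-0.2)·(0.4) + (-0.2)·(-3.6) + (2.8)·(-1.6)) / 4 = -9.6/4 = -2.4
  s[C,C] = ((2.4)·(2.4) + (2.4)·(2.4) + (0.4)·(0.4) + (-3.6)·(-3.6) + (-1.6)·(-1.6)) / 4 = 27.2/4 = 6.8
  Sample standard deviations s_i = √(s[i,i]):
  s(A) = √(2.2) = 1.4832
  s(B) = √(2.7) = 1.6432
  s(C) = √(6.8) = 2.6077

Step 3 — r_{ij} = s_{ij} / (s_i · s_j):
  r[A,A] = 1 (diagonal).
  r[A,B] = -1.95 / (1.4832 · 1.6432) = -1.95 / 2.4372 = -0.8001
  r[A,C] = 1.9 / (1.4832 · 2.6077) = 1.9 / 3.8678 = 0.4912
  r[B,B] = 1 (diagonal).
  r[B,C] = -2.4 / (1.6432 · 2.6077) = -2.4 / 4.2849 = -0.5601
  r[C,C] = 1 (diagonal).

R is symmetric with unit diagonal. Assembling:

R = [[1, -0.8001, 0.4912],
 [-0.8001, 1, -0.5601],
 [0.4912, -0.5601, 1]]


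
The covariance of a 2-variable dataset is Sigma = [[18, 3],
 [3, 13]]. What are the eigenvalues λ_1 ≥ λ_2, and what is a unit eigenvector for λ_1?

Step 1 — characteristic polynomial of 2×2 Sigma:
  det(Sigma - λI) = λ² - trace · λ + det = 0.
  trace = 18 + 13 = 31, det = 18·13 - (3)² = 225.
Step 2 — discriminant:
  Δ = trace² - 4·det = 961 - 900 = 61.
Step 3 — eigenvalues:
  λ = (trace ± √Δ)/2 = (31 ± 7.8102)/2,
  λ_1 = 19.4051,  λ_2 = 11.5949.

Step 4 — unit eigenvector for λ_1: solve (Sigma - λ_1 I)v = 0. First row:
  (18 - 19.4051)·v_x + (3)·v_y = 0, i.e. (-1.4051)·v_x + (3)·v_y = 0,
  so v ∝ (b, λ_1 - a) = (3, 1.4051) = u.
  ||u|| = √((3)² + (1.4051)²) = √(10.9744) ≈ 3.3128,
  v_1 = u/||u|| ≈ (0.9056, 0.4242) (||v_1|| = 1).

λ_1 = 19.4051,  λ_2 = 11.5949;  v_1 ≈ (0.9056, 0.4242)


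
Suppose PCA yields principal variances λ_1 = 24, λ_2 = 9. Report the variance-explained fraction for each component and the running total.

Step 1 — total variance = trace(Sigma) = Σ λ_i = 24 + 9 = 33.

Step 2 — fraction explained by component i = λ_i / Σ λ:
  PC1: 24/33 = 0.7273
  PC2: 9/33 = 0.2727

Step 3 — cumulative fraction after k components = (λ_1 + ... + λ_k) / Σ λ:
  k = 1: 24/33 = 0.7273
  k = 2: (24 + 9)/33 = 33/33 = 1

Summary (fraction, with percent):

explained: PC1 0.7273 (72.73%), PC2 0.2727 (27.27%);  cumulative: 0.7273, 1


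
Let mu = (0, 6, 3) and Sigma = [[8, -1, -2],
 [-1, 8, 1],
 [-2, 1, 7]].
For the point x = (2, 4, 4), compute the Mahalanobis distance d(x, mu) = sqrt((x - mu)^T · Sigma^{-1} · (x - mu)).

Step 1 — centre the observation: (x - mu) = (2, -2, 1).

Step 2 — invert Sigma (cofactor / det for 3×3, or solve directly):
  Sigma^{-1} = [[0.1358, 0.0123, 0.037],
 [0.0123, 0.1284, -0.0148],
 [0.037, -0.0148, 0.1556]].

Step 3 — form the quadratic (x - mu)^T · Sigma^{-1} · (x - mu):
  Sigma^{-1} · (x - mu) = (0.284, -0.2469, 0.2593).
  (x - mu)^T · [Sigma^{-1} · (x - mu)] = (2)·(0.284) + (-2)·(-0.2469) + (1)·(0.2593) = 1.321.

Step 4 — take square root: d = √(1.321) ≈ 1.1493.

d(x, mu) = √(1.321) ≈ 1.1493


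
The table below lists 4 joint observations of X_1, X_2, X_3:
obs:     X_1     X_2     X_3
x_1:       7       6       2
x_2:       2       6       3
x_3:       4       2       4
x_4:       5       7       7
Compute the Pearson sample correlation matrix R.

Step 1 — column means:
  mean(X_1) = (7 + 2 + 4 + 5) / 4 = 18/4 = 4.5
  mean(X_2) = (6 + 6 + 2 + 7) / 4 = 21/4 = 5.25
  mean(X_3) = (2 + 3 + 4 + 7) / 4 = 16/4 = 4

Step 2 — sample variances and covariances s[i,j] = (1/(n-1)) · Σ_k (x_{k,i} - mean_i) · (x_{k,j} - mean_j), with n-1 = 3:
  s[X_1,X_1] = ((2.5)·(2.5) + (-2.5)·(-2.5) + (-0.5)·(-0.5) + (0.5)·(0.5)) / 3 = 13/3 = 4.3333
  s[X_1,X_2] = ((2.5)·(0.75) + (-2.5)·(0.75) + (-0.5)·(-3.25) + (0.5)·(1.75)) / 3 = 2.5/3 = 0.8333
  s[X_1,X_3] = ((2.5)·(-2) + (-2.5)·(-1) + (-0.5)·(0) + (0.5)·(3)) / 3 = -1/3 = -0.3333
  s[X_2,X_2] = ((0.75)·(0.75) + (0.75)·(0.75) + (-3.25)·(-3.25) + (1.75)·(1.75)) / 3 = 14.75/3 = 4.9167
  s[X_2,X_3] = ((0.75)·(-2) + (0.75)·(-1) + (-3.25)·(0) + (1.75)·(3)) / 3 = 3/3 = 1
  s[X_3,X_3] = ((-2)·(-2) + (-1)·(-1) + (0)·(0) + (3)·(3)) / 3 = 14/3 = 4.6667
  Sample standard deviations s_i = √(s[i,i]):
  s(X_1) = √(4.3333) = 2.0817
  s(X_2) = √(4.9167) = 2.2174
  s(X_3) = √(4.6667) = 2.1602

Step 3 — r_{ij} = s_{ij} / (s_i · s_j):
  r[X_1,X_1] = 1 (diagonal).
  r[X_1,X_2] = 0.8333 / (2.0817 · 2.2174) = 0.8333 / 4.6158 = 0.1805
  r[X_1,X_3] = -0.3333 / (2.0817 · 2.1602) = -0.3333 / 4.4969 = -0.0741
  r[X_2,X_2] = 1 (diagonal).
  r[X_2,X_3] = 1 / (2.2174 · 2.1602) = 1 / 4.79 = 0.2088
  r[X_3,X_3] = 1 (diagonal).

R is symmetric with unit diagonal. Assembling:

R = [[1, 0.1805, -0.0741],
 [0.1805, 1, 0.2088],
 [-0.0741, 0.2088, 1]]


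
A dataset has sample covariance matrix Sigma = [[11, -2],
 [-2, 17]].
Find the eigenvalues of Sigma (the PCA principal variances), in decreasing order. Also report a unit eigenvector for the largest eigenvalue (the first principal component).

Step 1 — characteristic polynomial of 2×2 Sigma:
  det(Sigma - λI) = λ² - trace · λ + det = 0.
  trace = 11 + 17 = 28, det = 11·17 - (-2)² = 183.
Step 2 — discriminant:
  Δ = trace² - 4·det = 784 - 732 = 52.
Step 3 — eigenvalues:
  λ = (trace ± √Δ)/2 = (28 ± 7.2111)/2,
  λ_1 = 17.6056,  λ_2 = 10.3944.

Step 4 — unit eigenvector for λ_1: solve (Sigma - λ_1 I)v = 0. First row:
  (11 - 17.6056)·v_x + (-2)·v_y = 0, i.e. (-6.6056)·v_x + (-2)·v_y = 0,
  so v ∝ (b, λ_1 - a) = (-2, 6.6056); multiply by -1 so the first entry is positive: u = (2, -6.6056).
  ||u|| = √((2)² + (-6.6056)²) = √(47.6333) ≈ 6.9017,
  v_1 = u/||u|| ≈ (0.2898, -0.9571) (||v_1|| = 1).

λ_1 = 17.6056,  λ_2 = 10.3944;  v_1 ≈ (0.2898, -0.9571)


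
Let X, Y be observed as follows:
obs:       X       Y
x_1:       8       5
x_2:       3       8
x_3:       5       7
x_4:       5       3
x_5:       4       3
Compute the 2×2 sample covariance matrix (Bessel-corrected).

Step 1 — column means:
  mean(X) = (8 + 3 + 5 + 5 + 4) / 5 = 25/5 = 5
  mean(Y) = (5 + 8 + 7 + 3 + 3) / 5 = 26/5 = 5.2

Step 2 — sample covariance S[i,j] = (1/(n-1)) · Σ_k (x_{k,i} - mean_i) · (x_{k,j} - mean_j), with n-1 = 4.
  S[X,X] = ((3)·(3) + (-2)·(-2) + (0)·(0) + (0)·(0) + (-1)·(-1)) / 4 = 14/4 = 3.5
  S[X,Y] = ((3)·(-0.2) + (-2)·(2.8) + (0)·(1.8) + (0)·(-2.2) + (-1)·(-2.2)) / 4 = -4/4 = -1
  S[Y,Y] = ((-0.2)·(-0.2) + (2.8)·(2.8) + (1.8)·(1.8) + (-2.2)·(-2.2) + (-2.2)·(-2.2)) / 4 = 20.8/4 = 5.2

S is symmetric (S[j,i] = S[i,j]). Assembling:

S = [[3.5, -1],
 [-1, 5.2]]


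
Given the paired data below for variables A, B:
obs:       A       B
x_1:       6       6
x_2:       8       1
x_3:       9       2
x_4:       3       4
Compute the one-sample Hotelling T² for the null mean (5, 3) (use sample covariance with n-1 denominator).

Step 1 — sample mean vector:
  mean(A) = (6 + 8 + 9 + 3) / 4 = 26/4 = 6.5
  mean(B) = (6 + 1 + 2 + 4) / 4 = 13/4 = 3.25
  x̄ = (6.5, 3.25),  deviation x̄ - mu_0 = (6.5, 3.25) - (5, 3) = (1.5, 0.25).

Step 2 — sample covariance matrix, S[i,j] = (1/(n-1)) · Σ_k (x_{k,i} - mean_i) · (x_{k,j} - mean_j), divisor n-1 = 3:
  S[A,A] = ((-0.5)·(-0.5) + (1.5)·(1.5) + (2.5)·(2.5) + (-3.5)·(-3.5)) / 3 = 21/3 = 7
  S[A,B] = ((-0.5)·(2.75) + (1.5)·(-2.25) + (2.5)·(-1.25) + (-3.5)·(0.75)) / 3 = -10.5/3 = -3.5
  S[B,B] = ((2.75)·(2.75) + (-2.25)·(-2.25) + (-1.25)·(-1.25) + (0.75)·(0.75)) / 3 = 14.75/3 = 4.9167
  S = [[7, -3.5],
 [-3.5, 4.9167]].

Step 3 — invert S. det(S) = 7·4.9167 - (-3.5)² = 22.1667.
  S^{-1} = (1/det) · [[d, -b], [-b, a]] = [[0.2218, 0.1579],
 [0.1579, 0.3158]].

Step 4 — quadratic form (x̄ - mu_0)^T · S^{-1} · (x̄ - mu_0):
  S^{-1} · (x̄ - mu_0) = (0.3722, 0.3158),
  (x̄ - mu_0)^T · [...] = (1.5)·(0.3722) + (0.25)·(0.3158) = 0.6372.

Step 5 — scale by n: T² = 4 · 0.6372 = 2.5489.

T² ≈ 2.5489


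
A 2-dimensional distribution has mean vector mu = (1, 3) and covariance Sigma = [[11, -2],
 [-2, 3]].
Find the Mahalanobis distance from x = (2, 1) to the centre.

Step 1 — centre the observation: (x - mu) = (1, -2).

Step 2 — invert Sigma. det(Sigma) = 11·3 - (-2)² = 29.
  Sigma^{-1} = (1/det) · [[d, -b], [-b, a]] = [[0.1034, 0.069],
 [0.069, 0.3793]].

Step 3 — form the quadratic (x - mu)^T · Sigma^{-1} · (x - mu):
  Sigma^{-1} · (x - mu) = (-0.0345, -0.6897).
  (x - mu)^T · [Sigma^{-1} · (x - mu)] = (1)·(-0.0345) + (-2)·(-0.6897) = 1.3448.

Step 4 — take square root: d = √(1.3448) ≈ 1.1597.

d(x, mu) = √(1.3448) ≈ 1.1597


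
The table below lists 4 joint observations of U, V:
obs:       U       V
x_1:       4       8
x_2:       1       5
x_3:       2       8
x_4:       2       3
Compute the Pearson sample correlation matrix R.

Step 1 — column means:
  mean(U) = (4 + 1 + 2 + 2) / 4 = 9/4 = 2.25
  mean(V) = (8 + 5 + 8 + 3) / 4 = 24/4 = 6

Step 2 — sample variances and covariances s[i,j] = (1/(n-1)) · Σ_k (x_{k,i} - mean_i) · (x_{k,j} - mean_j), with n-1 = 3:
  s[U,U] = ((1.75)·(1.75) + (-1.25)·(-1.25) + (-0.25)·(-0.25) + (-0.25)·(-0.25)) / 3 = 4.75/3 = 1.5833
  s[U,V] = ((1.75)·(2) + (-1.25)·(-1) + (-0.25)·(2) + (-0.25)·(-3)) / 3 = 5/3 = 1.6667
  s[V,V] = ((2)·(2) + (-1)·(-1) + (2)·(2) + (-3)·(-3)) / 3 = 18/3 = 6
  Sample standard deviations s_i = √(s[i,i]):
  s(U) = √(1.5833) = 1.2583
  s(V) = √(6) = 2.4495

Step 3 — r_{ij} = s_{ij} / (s_i · s_j):
  r[U,U] = 1 (diagonal).
  r[U,V] = 1.6667 / (1.2583 · 2.4495) = 1.6667 / 3.0822 = 0.5407
  r[V,V] = 1 (diagonal).

R is symmetric with unit diagonal. Assembling:

R = [[1, 0.5407],
 [0.5407, 1]]


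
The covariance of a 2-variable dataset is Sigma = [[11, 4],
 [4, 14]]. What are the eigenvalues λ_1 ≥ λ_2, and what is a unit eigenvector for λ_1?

Step 1 — characteristic polynomial of 2×2 Sigma:
  det(Sigma - λI) = λ² - trace · λ + det = 0.
  trace = 11 + 14 = 25, det = 11·14 - (4)² = 138.
Step 2 — discriminant:
  Δ = trace² - 4·det = 625 - 552 = 73.
Step 3 — eigenvalues:
  λ = (trace ± √Δ)/2 = (25 ± 8.544)/2,
  λ_1 = 16.772,  λ_2 = 8.228.

Step 4 — unit eigenvector for λ_1: solve (Sigma - λ_1 I)v = 0. First row:
  (11 - 16.772)·v_x + (4)·v_y = 0, i.e. (-5.772)·v_x + (4)·v_y = 0,
  so v ∝ (b, λ_1 - a) = (4, 5.772) = u.
  ||u|| = √((4)² + (5.772)²) = √(49.316) ≈ 7.0225,
  v_1 = u/||u|| ≈ (0.5696, 0.8219) (||v_1|| = 1).

λ_1 = 16.772,  λ_2 = 8.228;  v_1 ≈ (0.5696, 0.8219)


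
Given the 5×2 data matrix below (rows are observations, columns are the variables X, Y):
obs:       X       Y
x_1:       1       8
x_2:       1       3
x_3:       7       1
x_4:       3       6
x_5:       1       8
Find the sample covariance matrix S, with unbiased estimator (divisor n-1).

Step 1 — column means:
  mean(X) = (1 + 1 + 7 + 3 + 1) / 5 = 13/5 = 2.6
  mean(Y) = (8 + 3 + 1 + 6 + 8) / 5 = 26/5 = 5.2

Step 2 — sample covariance S[i,j] = (1/(n-1)) · Σ_k (x_{k,i} - mean_i) · (x_{k,j} - mean_j), with n-1 = 4.
  S[X,X] = ((-1.6)·(-1.6) + (-1.6)·(-1.6) + (4.4)·(4.4) + (0.4)·(0.4) + (-1.6)·(-1.6)) / 4 = 27.2/4 = 6.8
  S[X,Y] = ((-1.6)·(2.8) + (-1.6)·(-2.2) + (4.4)·(-4.2) + (0.4)·(0.8) + (-1.6)·(2.8)) / 4 = -23.6/4 = -5.9
  S[Y,Y] = ((2.8)·(2.8) + (-2.2)·(-2.2) + (-4.2)·(-4.2) + (0.8)·(0.8) + (2.8)·(2.8)) / 4 = 38.8/4 = 9.7

S is symmetric (S[j,i] = S[i,j]). Assembling:

S = [[6.8, -5.9],
 [-5.9, 9.7]]


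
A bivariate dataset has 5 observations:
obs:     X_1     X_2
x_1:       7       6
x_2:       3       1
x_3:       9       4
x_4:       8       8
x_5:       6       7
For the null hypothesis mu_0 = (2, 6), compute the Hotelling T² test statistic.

Step 1 — sample mean vector:
  mean(X_1) = (7 + 3 + 9 + 8 + 6) / 5 = 33/5 = 6.6
  mean(X_2) = (6 + 1 + 4 + 8 + 7) / 5 = 26/5 = 5.2
  x̄ = (6.6, 5.2),  deviation x̄ - mu_0 = (6.6, 5.2) - (2, 6) = (4.6, -0.8).

Step 2 — sample covariance matrix, S[i,j] = (1/(n-1)) · Σ_k (x_{k,i} - mean_i) · (x_{k,j} - mean_j), divisor n-1 = 4:
  S[X_1,X_1] = ((0.4)·(0.4) + (-3.6)·(-3.6) + (2.4)·(2.4) + (1.4)·(1.4) + (-0.6)·(-0.6)) / 4 = 21.2/4 = 5.3
  S[X_1,X_2] = ((0.4)·(0.8) + (-3.6)·(-4.2) + (2.4)·(-1.2) + (1.4)·(2.8) + (-0.6)·(1.8)) / 4 = 15.4/4 = 3.85
  S[X_2,X_2] = ((0.8)·(0.8) + (-4.2)·(-4.2) + (-1.2)·(-1.2) + (2.8)·(2.8) + (1.8)·(1.8)) / 4 = 30.8/4 = 7.7
  S = [[5.3, 3.85],
 [3.85, 7.7]].

Step 3 — invert S. det(S) = 5.3·7.7 - (3.85)² = 25.9875.
  S^{-1} = (1/det) · [[d, -b], [-b, a]] = [[0.2963, -0.1481],
 [-0.1481, 0.2039]].

Step 4 — quadratic form (x̄ - mu_0)^T · S^{-1} · (x̄ - mu_0):
  S^{-1} · (x̄ - mu_0) = (1.4815, -0.8446),
  (x̄ - mu_0)^T · [...] = (4.6)·(1.4815) + (-0.8)·(-0.8446) = 7.4905.

Step 5 — scale by n: T² = 5 · 7.4905 = 37.4526.

T² ≈ 37.4526


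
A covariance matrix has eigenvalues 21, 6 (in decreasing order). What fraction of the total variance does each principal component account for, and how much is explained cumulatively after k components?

Step 1 — total variance = trace(Sigma) = Σ λ_i = 21 + 6 = 27.

Step 2 — fraction explained by component i = λ_i / Σ λ:
  PC1: 21/27 = 0.7778
  PC2: 6/27 = 0.2222

Step 3 — cumulative fraction after k components = (λ_1 + ... + λ_k) / Σ λ:
  k = 1: 21/27 = 0.7778
  k = 2: (21 + 6)/27 = 27/27 = 1

Summary (fraction, with percent):

explained: PC1 0.7778 (77.78%), PC2 0.2222 (22.22%);  cumulative: 0.7778, 1


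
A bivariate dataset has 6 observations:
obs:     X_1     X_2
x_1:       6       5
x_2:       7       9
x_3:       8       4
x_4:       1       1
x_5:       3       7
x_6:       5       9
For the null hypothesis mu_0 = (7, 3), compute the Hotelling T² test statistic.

Step 1 — sample mean vector:
  mean(X_1) = (6 + 7 + 8 + 1 + 3 + 5) / 6 = 30/6 = 5
  mean(X_2) = (5 + 9 + 4 + 1 + 7 + 9) / 6 = 35/6 = 5.8333
  x̄ = (5, 5.8333),  deviation x̄ - mu_0 = (5, 5.8333) - (7, 3) = (-2, 2.8333).

Step 2 — sample covariance matrix, S[i,j] = (1/(n-1)) · Σ_k (x_{k,i} - mean_i) · (x_{k,j} - mean_j), divisor n-1 = 5:
  S[X_1,X_1] = ((1)·(1) + (2)·(2) + (3)·(3) + (-4)·(-4) + (-2)·(-2) + (0)·(0)) / 5 = 34/5 = 6.8
  S[X_1,X_2] = ((1)·(-0.8333) + (2)·(3.1667) + (3)·(-1.8333) + (-4)·(-4.8333) + (-2)·(1.1667) + (0)·(3.1667)) / 5 = 17/5 = 3.4
  S[X_2,X_2] = ((-0.8333)·(-0.8333) + (3.1667)·(3.1667) + (-1.8333)·(-1.8333) + (-4.8333)·(-4.8333) + (1.1667)·(1.1667) + (3.1667)·(3.1667)) / 5 = 48.8333/5 = 9.7667
  S = [[6.8, 3.4],
 [3.4, 9.7667]].

Step 3 — invert S. det(S) = 6.8·9.7667 - (3.4)² = 54.8533.
  S^{-1} = (1/det) · [[d, -b], [-b, a]] = [[0.1781, -0.062],
 [-0.062, 0.124]].

Step 4 — quadratic form (x̄ - mu_0)^T · S^{-1} · (x̄ - mu_0):
  S^{-1} · (x̄ - mu_0) = (-0.5317, 0.4752),
  (x̄ - mu_0)^T · [...] = (-2)·(-0.5317) + (2.8333)·(0.4752) = 2.4099.

Step 5 — scale by n: T² = 6 · 2.4099 = 14.4592.

T² ≈ 14.4592


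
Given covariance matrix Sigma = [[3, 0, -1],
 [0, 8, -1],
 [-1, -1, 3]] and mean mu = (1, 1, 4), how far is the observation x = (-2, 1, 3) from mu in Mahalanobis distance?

Step 1 — centre the observation: (x - mu) = (-3, 0, -1).

Step 2 — invert Sigma (cofactor / det for 3×3, or solve directly):
  Sigma^{-1} = [[0.377, 0.0164, 0.1311],
 [0.0164, 0.1311, 0.0492],
 [0.1311, 0.0492, 0.3934]].

Step 3 — form the quadratic (x - mu)^T · Sigma^{-1} · (x - mu):
  Sigma^{-1} · (x - mu) = (-1.2623, -0.0984, -0.7869).
  (x - mu)^T · [Sigma^{-1} · (x - mu)] = (-3)·(-1.2623) + (0)·(-0.0984) + (-1)·(-0.7869) = 4.5738.

Step 4 — take square root: d = √(4.5738) ≈ 2.1386.

d(x, mu) = √(4.5738) ≈ 2.1386


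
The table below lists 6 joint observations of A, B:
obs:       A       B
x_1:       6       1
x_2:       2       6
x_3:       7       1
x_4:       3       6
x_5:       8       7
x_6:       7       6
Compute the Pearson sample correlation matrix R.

Step 1 — column means:
  mean(A) = (6 + 2 + 7 + 3 + 8 + 7) / 6 = 33/6 = 5.5
  mean(B) = (1 + 6 + 1 + 6 + 7 + 6) / 6 = 27/6 = 4.5

Step 2 — sample variances and covariances s[i,j] = (1/(n-1)) · Σ_k (x_{k,i} - mean_i) · (x_{k,j} - mean_j), with n-1 = 5:
  s[A,A] = ((0.5)·(0.5) + (-3.5)·(-3.5) + (1.5)·(1.5) + (-2.5)·(-2.5) + (2.5)·(2.5) + (1.5)·(1.5)) / 5 = 29.5/5 = 5.9
  s[A,B] = ((0.5)·(-3.5) + (-3.5)·(1.5) + (1.5)·(-3.5) + (-2.5)·(1.5) + (2.5)·(2.5) + (1.5)·(1.5)) / 5 = -7.5/5 = -1.5
  s[B,B] = ((-3.5)·(-3.5) + (1.5)·(1.5) + (-3.5)·(-3.5) + (1.5)·(1.5) + (2.5)·(2.5) + (1.5)·(1.5)) / 5 = 37.5/5 = 7.5
  Sample standard deviations s_i = √(s[i,i]):
  s(A) = √(5.9) = 2.429
  s(B) = √(7.5) = 2.7386

Step 3 — r_{ij} = s_{ij} / (s_i · s_j):
  r[A,A] = 1 (diagonal).
  r[A,B] = -1.5 / (2.429 · 2.7386) = -1.5 / 6.6521 = -0.2255
  r[B,B] = 1 (diagonal).

R is symmetric with unit diagonal. Assembling:

R = [[1, -0.2255],
 [-0.2255, 1]]


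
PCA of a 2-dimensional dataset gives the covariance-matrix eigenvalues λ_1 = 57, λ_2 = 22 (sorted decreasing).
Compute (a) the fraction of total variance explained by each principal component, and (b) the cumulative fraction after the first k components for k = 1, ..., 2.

Step 1 — total variance = trace(Sigma) = Σ λ_i = 57 + 22 = 79.

Step 2 — fraction explained by component i = λ_i / Σ λ:
  PC1: 57/79 = 0.7215
  PC2: 22/79 = 0.2785

Step 3 — cumulative fraction after k components = (λ_1 + ... + λ_k) / Σ λ:
  k = 1: 57/79 = 0.7215
  k = 2: (57 + 22)/79 = 79/79 = 1

Summary (fraction, with percent):

explained: PC1 0.7215 (72.15%), PC2 0.2785 (27.85%);  cumulative: 0.7215, 1


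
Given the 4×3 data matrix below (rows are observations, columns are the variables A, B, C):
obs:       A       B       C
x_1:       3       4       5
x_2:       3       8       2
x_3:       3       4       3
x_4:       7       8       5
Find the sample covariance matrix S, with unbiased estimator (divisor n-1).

Step 1 — column means:
  mean(A) = (3 + 3 + 3 + 7) / 4 = 16/4 = 4
  mean(B) = (4 + 8 + 4 + 8) / 4 = 24/4 = 6
  mean(C) = (5 + 2 + 3 + 5) / 4 = 15/4 = 3.75

Step 2 — sample covariance S[i,j] = (1/(n-1)) · Σ_k (x_{k,i} - mean_i) · (x_{k,j} - mean_j), with n-1 = 3.
  S[A,A] = ((-1)·(-1) + (-1)·(-1) + (-1)·(-1) + (3)·(3)) / 3 = 12/3 = 4
  S[A,B] = ((-1)·(-2) + (-1)·(2) + (-1)·(-2) + (3)·(2)) / 3 = 8/3 = 2.6667
  S[A,C] = ((-1)·(1.25) + (-1)·(-1.75) + (-1)·(-0.75) + (3)·(1.25)) / 3 = 5/3 = 1.6667
  S[B,B] = ((-2)·(-2) + (2)·(2) + (-2)·(-2) + (2)·(2)) / 3 = 16/3 = 5.3333
  S[B,C] = ((-2)·(1.25) + (2)·(-1.75) + (-2)·(-0.75) + (2)·(1.25)) / 3 = -2/3 = -0.6667
  S[C,C] = ((1.25)·(1.25) + (-1.75)·(-1.75) + (-0.75)·(-0.75) + (1.25)·(1.25)) / 3 = 6.75/3 = 2.25

S is symmetric (S[j,i] = S[i,j]). Assembling:

S = [[4, 2.6667, 1.6667],
 [2.6667, 5.3333, -0.6667],
 [1.6667, -0.6667, 2.25]]


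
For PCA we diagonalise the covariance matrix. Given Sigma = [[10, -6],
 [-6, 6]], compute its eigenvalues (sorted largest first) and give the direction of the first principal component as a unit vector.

Step 1 — characteristic polynomial of 2×2 Sigma:
  det(Sigma - λI) = λ² - trace · λ + det = 0.
  trace = 10 + 6 = 16, det = 10·6 - (-6)² = 24.
Step 2 — discriminant:
  Δ = trace² - 4·det = 256 - 96 = 160.
Step 3 — eigenvalues:
  λ = (trace ± √Δ)/2 = (16 ± 12.6491)/2,
  λ_1 = 14.3246,  λ_2 = 1.6754.

Step 4 — unit eigenvector for λ_1: solve (Sigma - λ_1 I)v = 0. First row:
  (10 - 14.3246)·v_x + (-6)·v_y = 0, i.e. (-4.3246)·v_x + (-6)·v_y = 0,
  so v ∝ (b, λ_1 - a) = (-6, 4.3246); multiply by -1 so the first entry is positive: u = (6, -4.3246).
  ||u|| = √((6)² + (-4.3246)²) = √(54.7018) ≈ 7.3961,
  v_1 = u/||u|| ≈ (0.8112, -0.5847) (||v_1|| = 1).

λ_1 = 14.3246,  λ_2 = 1.6754;  v_1 ≈ (0.8112, -0.5847)


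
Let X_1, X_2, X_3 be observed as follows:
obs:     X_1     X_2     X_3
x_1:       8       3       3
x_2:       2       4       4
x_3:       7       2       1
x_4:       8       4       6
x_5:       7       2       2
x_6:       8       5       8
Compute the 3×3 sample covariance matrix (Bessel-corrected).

Step 1 — column means:
  mean(X_1) = (8 + 2 + 7 + 8 + 7 + 8) / 6 = 40/6 = 6.6667
  mean(X_2) = (3 + 4 + 2 + 4 + 2 + 5) / 6 = 20/6 = 3.3333
  mean(X_3) = (3 + 4 + 1 + 6 + 2 + 8) / 6 = 24/6 = 4

Step 2 — sample covariance S[i,j] = (1/(n-1)) · Σ_k (x_{k,i} - mean_i) · (x_{k,j} - mean_j), with n-1 = 5.
  S[X_1,X_1] = ((1.3333)·(1.3333) + (-4.6667)·(-4.6667) + (0.3333)·(0.3333) + (1.3333)·(1.3333) + (0.3333)·(0.3333) + (1.3333)·(1.3333)) / 5 = 27.3333/5 = 5.4667
  S[X_1,X_2] = ((1.3333)·(-0.3333) + (-4.6667)·(0.6667) + (0.3333)·(-1.3333) + (1.3333)·(0.6667) + (0.3333)·(-1.3333) + (1.3333)·(1.6667)) / 5 = -1.3333/5 = -0.2667
  S[X_1,X_3] = ((1.3333)·(-1) + (-4.6667)·(0) + (0.3333)·(-3) + (1.3333)·(2) + (0.3333)·(-2) + (1.3333)·(4)) / 5 = 5/5 = 1
  S[X_2,X_2] = ((-0.3333)·(-0.3333) + (0.6667)·(0.6667) + (-1.3333)·(-1.3333) + (0.6667)·(0.6667) + (-1.3333)·(-1.3333) + (1.6667)·(1.6667)) / 5 = 7.3333/5 = 1.4667
  S[X_2,X_3] = ((-0.3333)·(-1) + (0.6667)·(0) + (-1.3333)·(-3) + (0.6667)·(2) + (-1.3333)·(-2) + (1.6667)·(4)) / 5 = 15/5 = 3
  S[X_3,X_3] = ((-1)·(-1) + (0)·(0) + (-3)·(-3) + (2)·(2) + (-2)·(-2) + (4)·(4)) / 5 = 34/5 = 6.8

S is symmetric (S[j,i] = S[i,j]). Assembling:

S = [[5.4667, -0.2667, 1],
 [-0.2667, 1.4667, 3],
 [1, 3, 6.8]]


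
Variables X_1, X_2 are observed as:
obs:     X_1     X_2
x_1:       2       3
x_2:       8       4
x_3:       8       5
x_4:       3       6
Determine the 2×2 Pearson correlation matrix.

Step 1 — column means:
  mean(X_1) = (2 + 8 + 8 + 3) / 4 = 21/4 = 5.25
  mean(X_2) = (3 + 4 + 5 + 6) / 4 = 18/4 = 4.5

Step 2 — sample variances and covariances s[i,j] = (1/(n-1)) · Σ_k (x_{k,i} - mean_i) · (x_{k,j} - mean_j), with n-1 = 3:
  s[X_1,X_1] = ((-3.25)·(-3.25) + (2.75)·(2.75) + (2.75)·(2.75) + (-2.25)·(-2.25)) / 3 = 30.75/3 = 10.25
  s[X_1,X_2] = ((-3.25)·(-1.5) + (2.75)·(-0.5) + (2.75)·(0.5) + (-2.25)·(1.5)) / 3 = 1.5/3 = 0.5
  s[X_2,X_2] = ((-1.5)·(-1.5) + (-0.5)·(-0.5) + (0.5)·(0.5) + (1.5)·(1.5)) / 3 = 5/3 = 1.6667
  Sample standard deviations s_i = √(s[i,i]):
  s(X_1) = √(10.25) = 3.2016
  s(X_2) = √(1.6667) = 1.291

Step 3 — r_{ij} = s_{ij} / (s_i · s_j):
  r[X_1,X_1] = 1 (diagonal).
  r[X_1,X_2] = 0.5 / (3.2016 · 1.291) = 0.5 / 4.1332 = 0.121
  r[X_2,X_2] = 1 (diagonal).

R is symmetric with unit diagonal. Assembling:

R = [[1, 0.121],
 [0.121, 1]]


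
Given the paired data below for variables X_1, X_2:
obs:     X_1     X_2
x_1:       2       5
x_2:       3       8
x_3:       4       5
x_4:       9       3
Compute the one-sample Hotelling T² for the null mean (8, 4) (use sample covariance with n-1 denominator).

Step 1 — sample mean vector:
  mean(X_1) = (2 + 3 + 4 + 9) / 4 = 18/4 = 4.5
  mean(X_2) = (5 + 8 + 5 + 3) / 4 = 21/4 = 5.25
  x̄ = (4.5, 5.25),  deviation x̄ - mu_0 = (4.5, 5.25) - (8, 4) = (-3.5, 1.25).

Step 2 — sample covariance matrix, S[i,j] = (1/(n-1)) · Σ_k (x_{k,i} - mean_i) · (x_{k,j} - mean_j), divisor n-1 = 3:
  S[X_1,X_1] = ((-2.5)·(-2.5) + (-1.5)·(-1.5) + (-0.5)·(-0.5) + (4.5)·(4.5)) / 3 = 29/3 = 9.6667
  S[X_1,X_2] = ((-2.5)·(-0.25) + (-1.5)·(2.75) + (-0.5)·(-0.25) + (4.5)·(-2.25)) / 3 = -13.5/3 = -4.5
  S[X_2,X_2] = ((-0.25)·(-0.25) + (2.75)·(2.75) + (-0.25)·(-0.25) + (-2.25)·(-2.25)) / 3 = 12.75/3 = 4.25
  S = [[9.6667, -4.5],
 [-4.5, 4.25]].

Step 3 — invert S. det(S) = 9.6667·4.25 - (-4.5)² = 20.8333.
  S^{-1} = (1/det) · [[d, -b], [-b, a]] = [[0.204, 0.216],
 [0.216, 0.464]].

Step 4 — quadratic form (x̄ - mu_0)^T · S^{-1} · (x̄ - mu_0):
  S^{-1} · (x̄ - mu_0) = (-0.444, -0.176),
  (x̄ - mu_0)^T · [...] = (-3.5)·(-0.444) + (1.25)·(-0.176) = 1.334.

Step 5 — scale by n: T² = 4 · 1.334 = 5.336.

T² ≈ 5.336


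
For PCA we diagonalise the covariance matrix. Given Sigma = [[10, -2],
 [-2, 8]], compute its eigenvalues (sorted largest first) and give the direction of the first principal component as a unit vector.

Step 1 — characteristic polynomial of 2×2 Sigma:
  det(Sigma - λI) = λ² - trace · λ + det = 0.
  trace = 10 + 8 = 18, det = 10·8 - (-2)² = 76.
Step 2 — discriminant:
  Δ = trace² - 4·det = 324 - 304 = 20.
Step 3 — eigenvalues:
  λ = (trace ± √Δ)/2 = (18 ± 4.4721)/2,
  λ_1 = 11.2361,  λ_2 = 6.7639.

Step 4 — unit eigenvector for λ_1: solve (Sigma - λ_1 I)v = 0. First row:
  (10 - 11.2361)·v_x + (-2)·v_y = 0, i.e. (-1.2361)·v_x + (-2)·v_y = 0,
  so v ∝ (b, λ_1 - a) = (-2, 1.2361); multiply by -1 so the first entry is positive: u = (2, -1.2361).
  ||u|| = √((2)² + (-1.2361)²) = √(5.5279) ≈ 2.3511,
  v_1 = u/||u|| ≈ (0.8507, -0.5257) (||v_1|| = 1).

λ_1 = 11.2361,  λ_2 = 6.7639;  v_1 ≈ (0.8507, -0.5257)


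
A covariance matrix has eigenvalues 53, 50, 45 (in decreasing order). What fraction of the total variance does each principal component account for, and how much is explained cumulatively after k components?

Step 1 — total variance = trace(Sigma) = Σ λ_i = 53 + 50 + 45 = 148.

Step 2 — fraction explained by component i = λ_i / Σ λ:
  PC1: 53/148 = 0.3581
  PC2: 50/148 = 0.3378
  PC3: 45/148 = 0.3041

Step 3 — cumulative fraction after k components = (λ_1 + ... + λ_k) / Σ λ:
  k = 1: 53/148 = 0.3581
  k = 2: (53 + 50)/148 = 103/148 = 0.6959
  k = 3: (53 + 50 + 45)/148 = 148/148 = 1

Summary (fraction, with percent):

explained: PC1 0.3581 (35.81%), PC2 0.3378 (33.78%), PC3 0.3041 (30.41%);  cumulative: 0.3581, 0.6959, 1


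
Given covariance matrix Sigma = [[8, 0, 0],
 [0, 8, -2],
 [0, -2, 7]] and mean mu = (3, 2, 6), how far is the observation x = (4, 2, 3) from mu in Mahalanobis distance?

Step 1 — centre the observation: (x - mu) = (1, 0, -3).

Step 2 — invert Sigma (cofactor / det for 3×3, or solve directly):
  Sigma^{-1} = [[0.125, 0, 0],
 [0, 0.1346, 0.0385],
 [0, 0.0385, 0.1538]].

Step 3 — form the quadratic (x - mu)^T · Sigma^{-1} · (x - mu):
  Sigma^{-1} · (x - mu) = (0.125, -0.1154, -0.4615).
  (x - mu)^T · [Sigma^{-1} · (x - mu)] = (1)·(0.125) + (0)·(-0.1154) + (-3)·(-0.4615) = 1.5096.

Step 4 — take square root: d = √(1.5096) ≈ 1.2287.

d(x, mu) = √(1.5096) ≈ 1.2287


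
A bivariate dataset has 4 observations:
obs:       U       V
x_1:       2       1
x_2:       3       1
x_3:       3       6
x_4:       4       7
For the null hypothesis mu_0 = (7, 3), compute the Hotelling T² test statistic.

Step 1 — sample mean vector:
  mean(U) = (2 + 3 + 3 + 4) / 4 = 12/4 = 3
  mean(V) = (1 + 1 + 6 + 7) / 4 = 15/4 = 3.75
  x̄ = (3, 3.75),  deviation x̄ - mu_0 = (3, 3.75) - (7, 3) = (-4, 0.75).

Step 2 — sample covariance matrix, S[i,j] = (1/(n-1)) · Σ_k (x_{k,i} - mean_i) · (x_{k,j} - mean_j), divisor n-1 = 3:
  S[U,U] = ((-1)·(-1) + (0)·(0) + (0)·(0) + (1)·(1)) / 3 = 2/3 = 0.6667
  S[U,V] = ((-1)·(-2.75) + (0)·(-2.75) + (0)·(2.25) + (1)·(3.25)) / 3 = 6/3 = 2
  S[V,V] = ((-2.75)·(-2.75) + (-2.75)·(-2.75) + (2.25)·(2.25) + (3.25)·(3.25)) / 3 = 30.75/3 = 10.25
  S = [[0.6667, 2],
 [2, 10.25]].

Step 3 — invert S. det(S) = 0.6667·10.25 - (2)² = 2.8333.
  S^{-1} = (1/det) · [[d, -b], [-b, a]] = [[3.6176, -0.7059],
 [-0.7059, 0.2353]].

Step 4 — quadratic form (x̄ - mu_0)^T · S^{-1} · (x̄ - mu_0):
  S^{-1} · (x̄ - mu_0) = (-15, 3),
  (x̄ - mu_0)^T · [...] = (-4)·(-15) + (0.75)·(3) = 62.25.

Step 5 — scale by n: T² = 4 · 62.25 = 249.

T² ≈ 249


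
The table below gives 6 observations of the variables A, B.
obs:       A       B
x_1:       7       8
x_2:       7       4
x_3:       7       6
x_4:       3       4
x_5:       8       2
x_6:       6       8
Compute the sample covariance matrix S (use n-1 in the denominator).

Step 1 — column means:
  mean(A) = (7 + 7 + 7 + 3 + 8 + 6) / 6 = 38/6 = 6.3333
  mean(B) = (8 + 4 + 6 + 4 + 2 + 8) / 6 = 32/6 = 5.3333

Step 2 — sample covariance S[i,j] = (1/(n-1)) · Σ_k (x_{k,i} - mean_i) · (x_{k,j} - mean_j), with n-1 = 5.
  S[A,A] = ((0.6667)·(0.6667) + (0.6667)·(0.6667) + (0.6667)·(0.6667) + (-3.3333)·(-3.3333) + (1.6667)·(1.6667) + (-0.3333)·(-0.3333)) / 5 = 15.3333/5 = 3.0667
  S[A,B] = ((0.6667)·(2.6667) + (0.6667)·(-1.3333) + (0.6667)·(0.6667) + (-3.3333)·(-1.3333) + (1.6667)·(-3.3333) + (-0.3333)·(2.6667)) / 5 = -0.6667/5 = -0.1333
  S[B,B] = ((2.6667)·(2.6667) + (-1.3333)·(-1.3333) + (0.6667)·(0.6667) + (-1.3333)·(-1.3333) + (-3.3333)·(-3.3333) + (2.6667)·(2.6667)) / 5 = 29.3333/5 = 5.8667

S is symmetric (S[j,i] = S[i,j]). Assembling:

S = [[3.0667, -0.1333],
 [-0.1333, 5.8667]]


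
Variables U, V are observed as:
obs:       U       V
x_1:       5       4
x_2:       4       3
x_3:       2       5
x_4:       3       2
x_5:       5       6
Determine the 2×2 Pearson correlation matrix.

Step 1 — column means:
  mean(U) = (5 + 4 + 2 + 3 + 5) / 5 = 19/5 = 3.8
  mean(V) = (4 + 3 + 5 + 2 + 6) / 5 = 20/5 = 4

Step 2 — sample variances and covariances s[i,j] = (1/(n-1)) · Σ_k (x_{k,i} - mean_i) · (x_{k,j} - mean_j), with n-1 = 4:
  s[U,U] = ((1.2)·(1.2) + (0.2)·(0.2) + (-1.8)·(-1.8) + (-0.8)·(-0.8) + (1.2)·(1.2)) / 4 = 6.8/4 = 1.7
  s[U,V] = ((1.2)·(0) + (0.2)·(-1) + (-1.8)·(1) + (-0.8)·(-2) + (1.2)·(2)) / 4 = 2/4 = 0.5
  s[V,V] = ((0)·(0) + (-1)·(-1) + (1)·(1) + (-2)·(-2) + (2)·(2)) / 4 = 10/4 = 2.5
  Sample standard deviations s_i = √(s[i,i]):
  s(U) = √(1.7) = 1.3038
  s(V) = √(2.5) = 1.5811

Step 3 — r_{ij} = s_{ij} / (s_i · s_j):
  r[U,U] = 1 (diagonal).
  r[U,V] = 0.5 / (1.3038 · 1.5811) = 0.5 / 2.0616 = 0.2425
  r[V,V] = 1 (diagonal).

R is symmetric with unit diagonal. Assembling:

R = [[1, 0.2425],
 [0.2425, 1]]


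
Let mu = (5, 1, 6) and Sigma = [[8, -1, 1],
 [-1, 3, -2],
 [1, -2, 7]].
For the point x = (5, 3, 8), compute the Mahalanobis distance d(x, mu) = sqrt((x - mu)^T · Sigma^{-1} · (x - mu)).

Step 1 — centre the observation: (x - mu) = (0, 2, 2).

Step 2 — invert Sigma (cofactor / det for 3×3, or solve directly):
  Sigma^{-1} = [[0.1308, 0.0385, -0.0077],
 [0.0385, 0.4231, 0.1154],
 [-0.0077, 0.1154, 0.1769]].

Step 3 — form the quadratic (x - mu)^T · Sigma^{-1} · (x - mu):
  Sigma^{-1} · (x - mu) = (0.0615, 1.0769, 0.5846).
  (x - mu)^T · [Sigma^{-1} · (x - mu)] = (0)·(0.0615) + (2)·(1.0769) + (2)·(0.5846) = 3.3231.

Step 4 — take square root: d = √(3.3231) ≈ 1.8229.

d(x, mu) = √(3.3231) ≈ 1.8229


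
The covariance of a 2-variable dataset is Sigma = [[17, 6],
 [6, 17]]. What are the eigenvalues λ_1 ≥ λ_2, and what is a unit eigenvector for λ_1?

Step 1 — characteristic polynomial of 2×2 Sigma:
  det(Sigma - λI) = λ² - trace · λ + det = 0.
  trace = 17 + 17 = 34, det = 17·17 - (6)² = 253.
Step 2 — discriminant:
  Δ = trace² - 4·det = 1156 - 1012 = 144.
Step 3 — eigenvalues:
  λ = (trace ± √Δ)/2 = (34 ± 12)/2,
  λ_1 = 23,  λ_2 = 11.

Step 4 — unit eigenvector for λ_1: solve (Sigma - λ_1 I)v = 0. First row:
  (17 - 23)·v_x + (6)·v_y = 0, i.e. (-6)·v_x + (6)·v_y = 0,
  so v ∝ (b, λ_1 - a) = (6, 6) = u.
  ||u|| = √((6)² + (6)²) = √(72) ≈ 8.4853,
  v_1 = u/||u|| ≈ (0.7071, 0.7071) (||v_1|| = 1).

λ_1 = 23,  λ_2 = 11;  v_1 ≈ (0.7071, 0.7071)


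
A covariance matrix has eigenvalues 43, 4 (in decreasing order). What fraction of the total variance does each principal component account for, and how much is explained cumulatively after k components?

Step 1 — total variance = trace(Sigma) = Σ λ_i = 43 + 4 = 47.

Step 2 — fraction explained by component i = λ_i / Σ λ:
  PC1: 43/47 = 0.9149
  PC2: 4/47 = 0.0851

Step 3 — cumulative fraction after k components = (λ_1 + ... + λ_k) / Σ λ:
  k = 1: 43/47 = 0.9149
  k = 2: (43 + 4)/47 = 47/47 = 1

Summary (fraction, with percent):

explained: PC1 0.9149 (91.49%), PC2 0.0851 (8.51%);  cumulative: 0.9149, 1


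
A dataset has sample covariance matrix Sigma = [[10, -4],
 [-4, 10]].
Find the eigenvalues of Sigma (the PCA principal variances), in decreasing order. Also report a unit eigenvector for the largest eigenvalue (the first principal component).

Step 1 — characteristic polynomial of 2×2 Sigma:
  det(Sigma - λI) = λ² - trace · λ + det = 0.
  trace = 10 + 10 = 20, det = 10·10 - (-4)² = 84.
Step 2 — discriminant:
  Δ = trace² - 4·det = 400 - 336 = 64.
Step 3 — eigenvalues:
  λ = (trace ± √Δ)/2 = (20 ± 8)/2,
  λ_1 = 14,  λ_2 = 6.

Step 4 — unit eigenvector for λ_1: solve (Sigma - λ_1 I)v = 0. First row:
  (10 - 14)·v_x + (-4)·v_y = 0, i.e. (-4)·v_x + (-4)·v_y = 0,
  so v ∝ (b, λ_1 - a) = (-4, 4); multiply by -1 so the first entry is positive: u = (4, -4).
  ||u|| = √((4)² + (-4)²) = √(32) ≈ 5.6569,
  v_1 = u/||u|| ≈ (0.7071, -0.7071) (||v_1|| = 1).

λ_1 = 14,  λ_2 = 6;  v_1 ≈ (0.7071, -0.7071)


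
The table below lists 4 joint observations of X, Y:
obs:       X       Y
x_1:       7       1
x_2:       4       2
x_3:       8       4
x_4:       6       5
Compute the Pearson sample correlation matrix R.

Step 1 — column means:
  mean(X) = (7 + 4 + 8 + 6) / 4 = 25/4 = 6.25
  mean(Y) = (1 + 2 + 4 + 5) / 4 = 12/4 = 3

Step 2 — sample variances and covariances s[i,j] = (1/(n-1)) · Σ_k (x_{k,i} - mean_i) · (x_{k,j} - mean_j), with n-1 = 3:
  s[X,X] = ((0.75)·(0.75) + (-2.25)·(-2.25) + (1.75)·(1.75) + (-0.25)·(-0.25)) / 3 = 8.75/3 = 2.9167
  s[X,Y] = ((0.75)·(-2) + (-2.25)·(-1) + (1.75)·(1) + (-0.25)·(2)) / 3 = 2/3 = 0.6667
  s[Y,Y] = ((-2)·(-2) + (-1)·(-1) + (1)·(1) + (2)·(2)) / 3 = 10/3 = 3.3333
  Sample standard deviations s_i = √(s[i,i]):
  s(X) = √(2.9167) = 1.7078
  s(Y) = √(3.3333) = 1.8257

Step 3 — r_{ij} = s_{ij} / (s_i · s_j):
  r[X,X] = 1 (diagonal).
  r[X,Y] = 0.6667 / (1.7078 · 1.8257) = 0.6667 / 3.118 = 0.2138
  r[Y,Y] = 1 (diagonal).

R is symmetric with unit diagonal. Assembling:

R = [[1, 0.2138],
 [0.2138, 1]]


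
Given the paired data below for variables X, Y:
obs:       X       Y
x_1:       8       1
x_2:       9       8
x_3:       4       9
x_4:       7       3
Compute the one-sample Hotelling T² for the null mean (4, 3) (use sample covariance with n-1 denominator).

Step 1 — sample mean vector:
  mean(X) = (8 + 9 + 4 + 7) / 4 = 28/4 = 7
  mean(Y) = (1 + 8 + 9 + 3) / 4 = 21/4 = 5.25
  x̄ = (7, 5.25),  deviation x̄ - mu_0 = (7, 5.25) - (4, 3) = (3, 2.25).

Step 2 — sample covariance matrix, S[i,j] = (1/(n-1)) · Σ_k (x_{k,i} - mean_i) · (x_{k,j} - mean_j), divisor n-1 = 3:
  S[X,X] = ((1)·(1) + (2)·(2) + (-3)·(-3) + (0)·(0)) / 3 = 14/3 = 4.6667
  S[X,Y] = ((1)·(-4.25) + (2)·(2.75) + (-3)·(3.75) + (0)·(-2.25)) / 3 = -10/3 = -3.3333
  S[Y,Y] = ((-4.25)·(-4.25) + (2.75)·(2.75) + (3.75)·(3.75) + (-2.25)·(-2.25)) / 3 = 44.75/3 = 14.9167
  S = [[4.6667, -3.3333],
 [-3.3333, 14.9167]].

Step 3 — invert S. det(S) = 4.6667·14.9167 - (-3.3333)² = 58.5.
  S^{-1} = (1/det) · [[d, -b], [-b, a]] = [[0.255, 0.057],
 [0.057, 0.0798]].

Step 4 — quadratic form (x̄ - mu_0)^T · S^{-1} · (x̄ - mu_0):
  S^{-1} · (x̄ - mu_0) = (0.8932, 0.3504),
  (x̄ - mu_0)^T · [...] = (3)·(0.8932) + (2.25)·(0.3504) = 3.4679.

Step 5 — scale by n: T² = 4 · 3.4679 = 13.8718.

T² ≈ 13.8718
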